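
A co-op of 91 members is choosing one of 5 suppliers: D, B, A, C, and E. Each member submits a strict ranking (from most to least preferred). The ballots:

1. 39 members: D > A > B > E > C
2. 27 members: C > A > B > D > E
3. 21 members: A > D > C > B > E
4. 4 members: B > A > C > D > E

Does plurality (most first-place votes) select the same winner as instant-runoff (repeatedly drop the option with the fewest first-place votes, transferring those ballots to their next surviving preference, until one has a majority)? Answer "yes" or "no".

yes

Plurality — first-place votes: D 39, B 4, A 21, C 27, E 0. Winner: D.
Instant-runoff — R1 D 39, B 4, A 21, C 27, E 0 (E out); R2 D 39, B 4, A 21, C 27 (B out); R3 D 39, A 25, C 27 (A out); R4 D 60, C 31 (D winner). Winner: D.
The two methods agree.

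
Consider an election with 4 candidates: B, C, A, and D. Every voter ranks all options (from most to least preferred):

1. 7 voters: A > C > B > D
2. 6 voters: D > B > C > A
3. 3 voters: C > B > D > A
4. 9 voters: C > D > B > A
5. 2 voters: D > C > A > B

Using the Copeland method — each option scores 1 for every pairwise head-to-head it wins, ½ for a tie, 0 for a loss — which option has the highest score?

B: beats A; loses to C and D → score 1.
C: beats B, A, and D → score 3.
A: loses to B, C, and D → score 0.
D: beats B and A; loses to C → score 2.
C has the best pairwise record.

C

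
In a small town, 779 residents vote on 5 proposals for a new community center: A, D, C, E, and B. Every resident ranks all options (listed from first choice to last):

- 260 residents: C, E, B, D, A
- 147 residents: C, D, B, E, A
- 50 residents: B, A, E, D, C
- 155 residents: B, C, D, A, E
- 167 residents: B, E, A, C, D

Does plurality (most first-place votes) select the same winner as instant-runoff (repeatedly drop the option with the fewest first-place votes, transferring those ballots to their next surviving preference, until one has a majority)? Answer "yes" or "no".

Plurality — first-place votes: A 0, D 0, C 407, E 0, B 372. Winner: C.
Instant-runoff — R1 A 0, D 0, C 407, E 0, B 372 (C winner). Winner: C.
The two methods agree.

yes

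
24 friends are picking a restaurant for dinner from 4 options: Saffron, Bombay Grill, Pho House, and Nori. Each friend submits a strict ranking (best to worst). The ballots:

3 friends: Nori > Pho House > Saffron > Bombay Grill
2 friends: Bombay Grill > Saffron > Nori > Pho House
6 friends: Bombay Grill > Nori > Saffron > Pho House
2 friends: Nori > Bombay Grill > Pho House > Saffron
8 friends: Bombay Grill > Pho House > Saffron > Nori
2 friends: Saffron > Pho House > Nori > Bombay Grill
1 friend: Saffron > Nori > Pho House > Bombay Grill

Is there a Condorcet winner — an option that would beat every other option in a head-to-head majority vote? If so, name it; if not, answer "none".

Bombay Grill

Bombay Grill vs Saffron: 18–6 for Bombay Grill.
Bombay Grill vs Pho House: 18–6 for Bombay Grill.
Bombay Grill vs Nori: 16–8 for Bombay Grill.
Bombay Grill beats every other option head-to-head.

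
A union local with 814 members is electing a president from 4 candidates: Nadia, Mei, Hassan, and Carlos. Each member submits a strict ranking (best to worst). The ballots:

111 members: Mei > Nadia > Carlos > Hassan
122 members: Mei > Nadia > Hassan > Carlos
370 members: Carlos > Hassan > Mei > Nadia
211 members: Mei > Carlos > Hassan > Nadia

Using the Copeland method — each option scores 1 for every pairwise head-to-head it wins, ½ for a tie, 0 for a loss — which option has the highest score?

Nadia: loses to Mei, Hassan, and Carlos → score 0.
Mei: beats Nadia, Hassan, and Carlos → score 3.
Hassan: beats Nadia; loses to Mei and Carlos → score 1.
Carlos: beats Nadia and Hassan; loses to Mei → score 2.
Mei has the best pairwise record.

Mei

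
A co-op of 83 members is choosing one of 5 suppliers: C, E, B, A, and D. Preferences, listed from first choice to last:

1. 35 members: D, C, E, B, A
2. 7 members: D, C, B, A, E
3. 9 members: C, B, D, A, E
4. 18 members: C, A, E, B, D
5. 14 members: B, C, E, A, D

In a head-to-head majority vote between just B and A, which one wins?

Voters preferring B to A: 65; preferring A to B: 18.
B wins the head-to-head.

B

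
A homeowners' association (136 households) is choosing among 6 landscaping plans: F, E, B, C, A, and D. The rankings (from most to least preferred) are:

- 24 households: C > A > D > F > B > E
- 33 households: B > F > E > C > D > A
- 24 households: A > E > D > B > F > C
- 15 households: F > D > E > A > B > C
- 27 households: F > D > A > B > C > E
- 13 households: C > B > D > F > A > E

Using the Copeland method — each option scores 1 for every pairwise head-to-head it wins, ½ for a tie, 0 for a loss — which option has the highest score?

F: beats E, C, A, and D; loses to B → score 4.
E: beats C; loses to F, B, A, and D → score 1.
B: beats F, E, and C; loses to A and D → score 3.
C: beats A and D; loses to F, E, and B → score 2.
A: beats E and B; loses to F, C, and D → score 2.
D: beats E, B, and A; loses to F and C → score 3.
F has the best pairwise record.

F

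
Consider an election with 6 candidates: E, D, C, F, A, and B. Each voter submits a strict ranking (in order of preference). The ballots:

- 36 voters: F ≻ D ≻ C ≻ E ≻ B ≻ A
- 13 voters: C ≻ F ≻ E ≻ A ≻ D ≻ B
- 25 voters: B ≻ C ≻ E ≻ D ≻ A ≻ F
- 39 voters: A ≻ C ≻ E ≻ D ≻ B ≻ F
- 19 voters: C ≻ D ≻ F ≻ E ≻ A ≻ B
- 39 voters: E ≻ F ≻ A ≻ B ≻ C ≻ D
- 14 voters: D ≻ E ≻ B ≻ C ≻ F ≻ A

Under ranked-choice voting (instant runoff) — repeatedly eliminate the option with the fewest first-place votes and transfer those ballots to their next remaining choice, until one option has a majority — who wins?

Round 1: E 39, D 14, C 32, F 36, A 39, B 25. Eliminate D.
Round 2: E 53, C 32, F 36, A 39, B 25. Eliminate B.
Round 3: E 53, C 57, F 36, A 39. Eliminate F.
Round 4: E 53, C 93, A 39. C has a majority.

C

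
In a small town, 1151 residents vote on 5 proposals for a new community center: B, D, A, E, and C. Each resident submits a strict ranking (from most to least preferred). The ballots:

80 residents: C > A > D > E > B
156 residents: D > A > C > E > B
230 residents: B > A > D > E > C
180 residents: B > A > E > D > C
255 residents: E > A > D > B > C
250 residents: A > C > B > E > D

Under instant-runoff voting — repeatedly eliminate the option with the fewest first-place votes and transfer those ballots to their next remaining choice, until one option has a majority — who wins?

A

Round 1: B 410, D 156, A 250, E 255, C 80. Eliminate C.
Round 2: B 410, D 156, A 330, E 255. Eliminate D.
Round 3: B 410, A 486, E 255. Eliminate E.
Round 4: B 410, A 741. A has a majority.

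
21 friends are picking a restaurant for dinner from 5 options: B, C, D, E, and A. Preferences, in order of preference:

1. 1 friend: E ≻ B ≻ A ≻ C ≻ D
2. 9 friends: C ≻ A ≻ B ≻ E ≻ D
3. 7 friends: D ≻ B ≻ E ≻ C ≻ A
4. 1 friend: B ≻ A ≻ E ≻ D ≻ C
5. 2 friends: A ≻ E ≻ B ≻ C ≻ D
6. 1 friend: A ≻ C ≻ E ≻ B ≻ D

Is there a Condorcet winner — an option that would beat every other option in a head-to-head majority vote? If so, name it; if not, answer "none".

Checking pairwise contests:
A beats B 12–9.
B beats C 11–10.
B beats D 14–7.
B beats E 17–4.
C beats A 16–5.
Every option loses at least one head-to-head, so there is no Condorcet winner.

none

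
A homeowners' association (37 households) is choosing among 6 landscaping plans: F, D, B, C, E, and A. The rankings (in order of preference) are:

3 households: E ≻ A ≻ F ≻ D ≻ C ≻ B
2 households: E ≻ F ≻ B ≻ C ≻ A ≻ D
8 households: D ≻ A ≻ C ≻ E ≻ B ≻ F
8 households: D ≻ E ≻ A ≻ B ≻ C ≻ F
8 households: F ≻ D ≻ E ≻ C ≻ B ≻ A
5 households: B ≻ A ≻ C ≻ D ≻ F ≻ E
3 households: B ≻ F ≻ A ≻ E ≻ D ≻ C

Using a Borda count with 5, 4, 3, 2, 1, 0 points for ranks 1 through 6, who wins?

F: 3·3 + 2·4 + 8·0 + 8·0 + 8·5 + 5·1 + 3·4 = 74
D: 3·2 + 2·0 + 8·5 + 8·5 + 8·4 + 5·2 + 3·1 = 131
B: 3·0 + 2·3 + 8·1 + 8·2 + 8·1 + 5·5 + 3·5 = 78
C: 3·1 + 2·2 + 8·3 + 8·1 + 8·2 + 5·3 + 3·0 = 70
E: 3·5 + 2·5 + 8·2 + 8·4 + 8·3 + 5·0 + 3·2 = 103
A: 3·4 + 2·1 + 8·4 + 8·3 + 8·0 + 5·4 + 3·3 = 99
D has the highest Borda score (131).

D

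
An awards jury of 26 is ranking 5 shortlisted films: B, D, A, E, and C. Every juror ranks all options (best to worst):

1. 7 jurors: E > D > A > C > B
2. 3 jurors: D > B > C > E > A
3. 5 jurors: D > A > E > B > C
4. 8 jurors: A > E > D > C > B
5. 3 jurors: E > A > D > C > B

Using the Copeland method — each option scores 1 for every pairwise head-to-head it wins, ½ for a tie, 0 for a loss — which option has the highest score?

E

B: loses to D, A, E, and C → score 0.
D: beats B, A, and C; loses to E → score 3.
A: beats B and C; ties E; loses to D → score 2.5.
E: beats B, D, and C; ties A → score 3.5.
C: beats B; loses to D, A, and E → score 1.
E has the best pairwise record.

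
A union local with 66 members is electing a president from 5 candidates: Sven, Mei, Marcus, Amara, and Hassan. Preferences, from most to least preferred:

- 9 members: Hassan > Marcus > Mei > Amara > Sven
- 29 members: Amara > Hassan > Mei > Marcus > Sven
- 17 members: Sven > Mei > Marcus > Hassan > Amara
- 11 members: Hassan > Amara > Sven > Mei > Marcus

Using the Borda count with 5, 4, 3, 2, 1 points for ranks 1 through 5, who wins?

Hassan

Sven: 9·1 + 29·1 + 17·5 + 11·3 = 156
Mei: 9·3 + 29·3 + 17·4 + 11·2 = 204
Marcus: 9·4 + 29·2 + 17·3 + 11·1 = 156
Amara: 9·2 + 29·5 + 17·1 + 11·4 = 224
Hassan: 9·5 + 29·4 + 17·2 + 11·5 = 250
Hassan has the highest Borda score (250).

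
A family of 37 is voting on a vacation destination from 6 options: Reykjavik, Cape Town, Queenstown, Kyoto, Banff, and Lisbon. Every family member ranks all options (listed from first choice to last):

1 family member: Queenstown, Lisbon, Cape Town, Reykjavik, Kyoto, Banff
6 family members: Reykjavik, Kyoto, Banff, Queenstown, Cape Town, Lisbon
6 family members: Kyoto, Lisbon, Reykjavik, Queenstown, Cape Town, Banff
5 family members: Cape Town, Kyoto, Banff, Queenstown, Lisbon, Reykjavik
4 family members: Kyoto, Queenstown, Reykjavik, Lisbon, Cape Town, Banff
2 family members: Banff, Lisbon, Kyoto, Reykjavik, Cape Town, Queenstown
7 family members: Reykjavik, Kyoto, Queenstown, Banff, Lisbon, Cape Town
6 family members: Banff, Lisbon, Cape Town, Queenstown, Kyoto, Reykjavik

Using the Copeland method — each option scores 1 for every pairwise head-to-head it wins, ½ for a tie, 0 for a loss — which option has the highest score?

Reykjavik: beats Cape Town, Queenstown, and Banff; loses to Kyoto and Lisbon → score 3.
Cape Town: loses to Reykjavik, Queenstown, Kyoto, Banff, and Lisbon → score 0.
Queenstown: beats Cape Town and Lisbon; loses to Reykjavik, Kyoto, and Banff → score 2.
Kyoto: beats Reykjavik, Cape Town, Queenstown, Banff, and Lisbon → score 5.
Banff: beats Cape Town, Queenstown, and Lisbon; loses to Reykjavik and Kyoto → score 3.
Lisbon: beats Reykjavik and Cape Town; loses to Queenstown, Kyoto, and Banff → score 2.
Kyoto has the best pairwise record.

Kyoto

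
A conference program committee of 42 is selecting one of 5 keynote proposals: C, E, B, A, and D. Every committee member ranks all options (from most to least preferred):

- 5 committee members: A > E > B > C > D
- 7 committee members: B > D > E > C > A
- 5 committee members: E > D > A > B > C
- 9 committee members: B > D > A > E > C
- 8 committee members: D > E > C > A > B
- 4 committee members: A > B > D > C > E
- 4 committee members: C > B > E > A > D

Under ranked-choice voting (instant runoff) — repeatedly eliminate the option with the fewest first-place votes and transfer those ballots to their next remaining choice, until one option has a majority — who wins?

B

Round 1: C 4, E 5, B 16, A 9, D 8. Eliminate C.
Round 2: E 5, B 20, A 9, D 8. Eliminate E.
Round 3: B 20, A 9, D 13. Eliminate A.
Round 4: B 29, D 13. B has a majority.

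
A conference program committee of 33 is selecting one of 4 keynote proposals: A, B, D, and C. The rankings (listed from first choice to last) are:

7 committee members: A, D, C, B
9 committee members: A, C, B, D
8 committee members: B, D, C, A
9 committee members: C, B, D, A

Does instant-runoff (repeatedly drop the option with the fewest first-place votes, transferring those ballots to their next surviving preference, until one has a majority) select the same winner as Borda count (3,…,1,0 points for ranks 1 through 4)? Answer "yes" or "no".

yes

Instant-runoff — R1 A 16, B 8, D 0, C 9 (D out); R2 A 16, B 8, C 9 (B out); R3 A 16, C 17 (C winner). Winner: C.
Borda — scores: A 48, B 51, D 39, C 60. Winner: C.
The two methods agree.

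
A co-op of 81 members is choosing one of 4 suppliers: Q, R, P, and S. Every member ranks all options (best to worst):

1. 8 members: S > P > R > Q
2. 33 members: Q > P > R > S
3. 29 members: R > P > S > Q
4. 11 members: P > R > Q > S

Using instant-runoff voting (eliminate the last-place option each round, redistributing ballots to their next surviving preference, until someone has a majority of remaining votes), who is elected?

Round 1: Q 33, R 29, P 11, S 8. Eliminate S.
Round 2: Q 33, R 29, P 19. Eliminate P.
Round 3: Q 33, R 48. R has a majority.

R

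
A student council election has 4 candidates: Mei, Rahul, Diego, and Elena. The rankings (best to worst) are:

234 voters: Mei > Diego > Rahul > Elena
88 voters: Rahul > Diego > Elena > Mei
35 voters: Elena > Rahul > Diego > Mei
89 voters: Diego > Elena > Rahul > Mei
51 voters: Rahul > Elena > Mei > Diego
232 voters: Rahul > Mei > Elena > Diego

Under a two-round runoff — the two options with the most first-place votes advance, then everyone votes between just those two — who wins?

Rahul

Round 1 first-place votes: Mei 234, Rahul 371, Diego 89, Elena 35.
Rahul and Mei advance.
Runoff: Rahul is preferred to Mei by 495 voters; Mei by 234.
Rahul wins the runoff.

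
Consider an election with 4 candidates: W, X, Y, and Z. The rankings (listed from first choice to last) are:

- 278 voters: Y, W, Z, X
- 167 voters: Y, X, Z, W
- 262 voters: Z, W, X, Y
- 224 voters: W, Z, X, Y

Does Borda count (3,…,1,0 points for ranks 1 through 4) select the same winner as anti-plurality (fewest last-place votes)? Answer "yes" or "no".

Borda — scores: W 1752, X 820, Y 1335, Z 1679. Winner: W.
Anti-plurality — last-place votes: W 167, X 278, Y 486, Z 0. Winner: Z.
The two methods disagree.

no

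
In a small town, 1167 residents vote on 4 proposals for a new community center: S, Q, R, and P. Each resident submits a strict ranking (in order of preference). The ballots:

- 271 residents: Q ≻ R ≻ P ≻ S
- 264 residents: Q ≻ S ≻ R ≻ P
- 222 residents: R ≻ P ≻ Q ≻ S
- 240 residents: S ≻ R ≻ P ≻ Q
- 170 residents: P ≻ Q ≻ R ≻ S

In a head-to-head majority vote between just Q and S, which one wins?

Q

Voters preferring Q to S: 927; preferring S to Q: 240.
Q wins the head-to-head.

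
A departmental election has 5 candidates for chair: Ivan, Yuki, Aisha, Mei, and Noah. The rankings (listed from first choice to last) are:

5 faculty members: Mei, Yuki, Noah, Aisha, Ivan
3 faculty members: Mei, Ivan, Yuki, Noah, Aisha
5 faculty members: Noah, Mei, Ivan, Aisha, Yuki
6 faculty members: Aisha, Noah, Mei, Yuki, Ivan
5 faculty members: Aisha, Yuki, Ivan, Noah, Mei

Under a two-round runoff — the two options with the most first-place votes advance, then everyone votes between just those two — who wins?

Round 1 first-place votes: Ivan 0, Yuki 0, Aisha 11, Mei 8, Noah 5.
Aisha and Mei advance.
Runoff: Aisha is preferred to Mei by 11 voters; Mei by 13.
Mei wins the runoff.

Mei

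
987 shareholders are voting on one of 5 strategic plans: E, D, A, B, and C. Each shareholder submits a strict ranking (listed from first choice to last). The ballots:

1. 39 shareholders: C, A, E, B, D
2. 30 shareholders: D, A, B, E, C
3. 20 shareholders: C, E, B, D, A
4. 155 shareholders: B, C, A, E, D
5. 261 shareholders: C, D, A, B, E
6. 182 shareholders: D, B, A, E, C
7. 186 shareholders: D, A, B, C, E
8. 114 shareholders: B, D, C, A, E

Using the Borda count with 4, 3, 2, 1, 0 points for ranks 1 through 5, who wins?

D

E: 39·2 + 30·1 + 20·3 + 155·1 + 261·0 + 182·1 + 186·0 + 114·0 = 505
D: 39·0 + 30·4 + 20·1 + 155·0 + 261·3 + 182·4 + 186·4 + 114·3 = 2737
A: 39·3 + 30·3 + 20·0 + 155·2 + 261·2 + 182·2 + 186·3 + 114·1 = 2075
B: 39·1 + 30·2 + 20·2 + 155·4 + 261·1 + 182·3 + 186·2 + 114·4 = 2394
C: 39·4 + 30·0 + 20·4 + 155·3 + 261·4 + 182·0 + 186·1 + 114·2 = 2159
D has the highest Borda score (2737).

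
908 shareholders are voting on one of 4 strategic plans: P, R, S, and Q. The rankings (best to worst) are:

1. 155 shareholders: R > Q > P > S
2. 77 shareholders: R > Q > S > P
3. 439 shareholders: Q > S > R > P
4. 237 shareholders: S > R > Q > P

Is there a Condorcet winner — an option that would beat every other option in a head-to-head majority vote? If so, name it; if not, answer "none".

none

Checking pairwise contests:
R beats P 908–0.
S beats R 676–232.
Q beats S 671–237.
R beats Q 469–439.
Every option loses at least one head-to-head, so there is no Condorcet winner.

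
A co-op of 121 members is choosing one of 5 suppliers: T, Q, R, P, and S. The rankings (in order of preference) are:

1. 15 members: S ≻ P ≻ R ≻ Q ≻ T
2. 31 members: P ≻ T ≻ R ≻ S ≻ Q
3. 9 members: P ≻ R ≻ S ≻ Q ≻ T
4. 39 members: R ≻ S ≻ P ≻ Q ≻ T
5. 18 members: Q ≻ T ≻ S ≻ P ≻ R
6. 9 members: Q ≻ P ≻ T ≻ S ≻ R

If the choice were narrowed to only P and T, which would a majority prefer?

Voters preferring P to T: 103; preferring T to P: 18.
P wins the head-to-head.

P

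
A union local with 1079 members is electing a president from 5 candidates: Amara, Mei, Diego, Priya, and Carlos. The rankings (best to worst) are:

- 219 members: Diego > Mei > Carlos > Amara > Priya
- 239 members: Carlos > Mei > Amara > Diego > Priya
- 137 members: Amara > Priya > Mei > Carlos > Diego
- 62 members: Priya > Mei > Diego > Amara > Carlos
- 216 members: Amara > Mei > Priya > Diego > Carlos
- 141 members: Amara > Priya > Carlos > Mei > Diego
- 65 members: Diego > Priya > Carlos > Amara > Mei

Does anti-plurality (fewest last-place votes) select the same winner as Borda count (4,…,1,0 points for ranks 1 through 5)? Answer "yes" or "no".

Anti-plurality — last-place votes: Amara 0, Mei 65, Diego 278, Priya 458, Carlos 278. Winner: Amara.
Borda — scores: Amara 2800, Mei 2623, Diego 1715, Priya 1709, Carlos 1943. Winner: Amara.
The two methods agree.

yes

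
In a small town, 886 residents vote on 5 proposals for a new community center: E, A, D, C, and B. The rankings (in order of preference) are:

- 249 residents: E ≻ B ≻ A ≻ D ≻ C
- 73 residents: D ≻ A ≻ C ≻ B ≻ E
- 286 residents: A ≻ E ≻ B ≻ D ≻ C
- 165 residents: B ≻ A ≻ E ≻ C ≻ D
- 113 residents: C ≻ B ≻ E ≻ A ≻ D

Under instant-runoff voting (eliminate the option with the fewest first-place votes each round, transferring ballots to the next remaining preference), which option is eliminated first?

D

Round 1: E 249, A 286, D 73, C 113, B 165. Eliminate D.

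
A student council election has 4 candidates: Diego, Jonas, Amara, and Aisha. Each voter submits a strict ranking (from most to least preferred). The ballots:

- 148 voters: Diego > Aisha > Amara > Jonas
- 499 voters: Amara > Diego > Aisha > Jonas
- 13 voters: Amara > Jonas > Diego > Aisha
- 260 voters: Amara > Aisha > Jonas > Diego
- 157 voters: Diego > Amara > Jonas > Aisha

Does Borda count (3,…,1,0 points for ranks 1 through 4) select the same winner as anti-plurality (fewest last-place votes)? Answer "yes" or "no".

Borda — scores: Diego 1926, Jonas 443, Amara 2778, Aisha 1315. Winner: Amara.
Anti-plurality — last-place votes: Diego 260, Jonas 647, Amara 0, Aisha 170. Winner: Amara.
The two methods agree.

yes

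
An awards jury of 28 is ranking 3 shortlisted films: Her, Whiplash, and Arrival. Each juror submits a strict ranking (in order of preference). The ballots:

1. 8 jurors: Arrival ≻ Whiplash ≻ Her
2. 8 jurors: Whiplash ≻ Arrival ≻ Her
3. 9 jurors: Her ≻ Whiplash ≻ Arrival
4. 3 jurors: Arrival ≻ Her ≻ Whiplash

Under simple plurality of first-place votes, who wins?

First-place votes: Her 9, Whiplash 8, Arrival 11.
Arrival has the most first-place votes.

Arrival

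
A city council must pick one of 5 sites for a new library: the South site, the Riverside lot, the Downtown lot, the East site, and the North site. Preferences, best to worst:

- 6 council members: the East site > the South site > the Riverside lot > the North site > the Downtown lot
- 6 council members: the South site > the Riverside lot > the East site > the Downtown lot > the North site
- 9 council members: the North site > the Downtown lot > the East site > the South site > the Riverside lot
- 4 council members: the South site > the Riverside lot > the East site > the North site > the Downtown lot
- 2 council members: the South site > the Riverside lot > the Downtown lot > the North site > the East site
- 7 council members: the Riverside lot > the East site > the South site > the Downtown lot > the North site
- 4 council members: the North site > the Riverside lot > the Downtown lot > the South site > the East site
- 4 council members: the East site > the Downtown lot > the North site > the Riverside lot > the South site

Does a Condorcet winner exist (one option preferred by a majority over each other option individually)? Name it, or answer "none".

Checking pairwise contests:
the East site beats the South site 26–16.
the South site beats the Riverside lot 27–15.
the South site beats the Downtown lot 25–17.
the Riverside lot beats the East site 23–19.
the South site beats the North site 25–17.
Every option loses at least one head-to-head, so there is no Condorcet winner.

none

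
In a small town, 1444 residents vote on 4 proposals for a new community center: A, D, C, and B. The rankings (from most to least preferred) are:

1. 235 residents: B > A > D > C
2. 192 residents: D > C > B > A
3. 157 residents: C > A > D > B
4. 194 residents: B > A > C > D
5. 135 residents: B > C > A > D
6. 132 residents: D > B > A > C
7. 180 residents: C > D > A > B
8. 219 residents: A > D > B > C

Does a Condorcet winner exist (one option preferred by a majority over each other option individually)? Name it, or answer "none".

none

Checking pairwise contests:
B beats A 888–556.
A beats D 940–504.
A beats C 780–664.
D beats B 880–564.
Every option loses at least one head-to-head, so there is no Condorcet winner.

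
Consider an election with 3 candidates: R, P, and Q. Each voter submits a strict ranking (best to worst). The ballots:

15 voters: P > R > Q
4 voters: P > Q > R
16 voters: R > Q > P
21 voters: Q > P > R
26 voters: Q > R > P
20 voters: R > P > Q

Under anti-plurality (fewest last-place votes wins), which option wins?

R

Last-place votes: R 25, P 42, Q 35.
R is ranked last by the fewest voters, so R wins.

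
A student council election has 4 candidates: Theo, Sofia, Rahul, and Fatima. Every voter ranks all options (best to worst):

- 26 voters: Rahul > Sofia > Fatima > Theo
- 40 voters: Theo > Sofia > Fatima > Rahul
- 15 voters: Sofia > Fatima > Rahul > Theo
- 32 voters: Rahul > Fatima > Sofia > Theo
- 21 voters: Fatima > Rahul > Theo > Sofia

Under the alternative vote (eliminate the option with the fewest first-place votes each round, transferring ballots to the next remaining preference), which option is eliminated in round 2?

Fatima

Round 1: Theo 40, Sofia 15, Rahul 58, Fatima 21. Eliminate Sofia.
Round 2: Theo 40, Rahul 58, Fatima 36. Eliminate Fatima.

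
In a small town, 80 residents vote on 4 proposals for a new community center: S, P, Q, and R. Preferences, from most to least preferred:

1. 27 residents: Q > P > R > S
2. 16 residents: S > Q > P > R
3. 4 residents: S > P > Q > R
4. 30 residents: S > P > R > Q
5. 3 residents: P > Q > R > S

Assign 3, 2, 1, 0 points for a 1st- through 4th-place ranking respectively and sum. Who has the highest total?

S

S: 27·0 + 16·3 + 4·3 + 30·3 + 3·0 = 150
P: 27·2 + 16·1 + 4·2 + 30·2 + 3·3 = 147
Q: 27·3 + 16·2 + 4·1 + 30·0 + 3·2 = 123
R: 27·1 + 16·0 + 4·0 + 30·1 + 3·1 = 60
S has the highest Borda score (150).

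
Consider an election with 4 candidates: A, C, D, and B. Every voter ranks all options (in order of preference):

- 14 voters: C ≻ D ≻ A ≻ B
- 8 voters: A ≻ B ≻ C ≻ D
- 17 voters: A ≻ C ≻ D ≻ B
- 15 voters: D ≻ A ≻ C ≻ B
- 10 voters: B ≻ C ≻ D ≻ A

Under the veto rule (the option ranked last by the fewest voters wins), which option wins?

Last-place votes: A 10, C 0, D 8, B 46.
C is ranked last by the fewest voters, so C wins.

C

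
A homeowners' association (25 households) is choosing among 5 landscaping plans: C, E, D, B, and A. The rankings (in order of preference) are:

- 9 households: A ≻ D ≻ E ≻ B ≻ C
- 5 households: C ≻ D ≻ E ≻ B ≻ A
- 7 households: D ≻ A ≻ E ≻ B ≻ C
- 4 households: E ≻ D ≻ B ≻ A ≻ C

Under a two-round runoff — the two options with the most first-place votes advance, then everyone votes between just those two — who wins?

Round 1 first-place votes: C 5, E 4, D 7, B 0, A 9.
A and D advance.
Runoff: A is preferred to D by 9 voters; D by 16.
D wins the runoff.

D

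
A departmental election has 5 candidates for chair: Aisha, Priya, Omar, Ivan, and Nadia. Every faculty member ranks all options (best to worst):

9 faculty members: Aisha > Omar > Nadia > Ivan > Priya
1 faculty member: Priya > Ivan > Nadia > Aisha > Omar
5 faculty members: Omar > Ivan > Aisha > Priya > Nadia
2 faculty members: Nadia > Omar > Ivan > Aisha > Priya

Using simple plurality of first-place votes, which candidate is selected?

Aisha

First-place votes: Aisha 9, Priya 1, Omar 5, Ivan 0, Nadia 2.
Aisha has the most first-place votes.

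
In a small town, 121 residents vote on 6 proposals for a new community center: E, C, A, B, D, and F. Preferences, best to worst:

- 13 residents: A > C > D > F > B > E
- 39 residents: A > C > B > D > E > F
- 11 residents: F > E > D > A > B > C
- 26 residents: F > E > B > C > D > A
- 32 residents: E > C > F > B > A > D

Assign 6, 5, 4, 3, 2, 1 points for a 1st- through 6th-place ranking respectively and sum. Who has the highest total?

E: 13·1 + 39·2 + 11·5 + 26·5 + 32·6 = 468
C: 13·5 + 39·5 + 11·1 + 26·3 + 32·5 = 509
A: 13·6 + 39·6 + 11·3 + 26·1 + 32·2 = 435
B: 13·2 + 39·4 + 11·2 + 26·4 + 32·3 = 404
D: 13·4 + 39·3 + 11·4 + 26·2 + 32·1 = 297
F: 13·3 + 39·1 + 11·6 + 26·6 + 32·4 = 428
C has the highest Borda score (509).

C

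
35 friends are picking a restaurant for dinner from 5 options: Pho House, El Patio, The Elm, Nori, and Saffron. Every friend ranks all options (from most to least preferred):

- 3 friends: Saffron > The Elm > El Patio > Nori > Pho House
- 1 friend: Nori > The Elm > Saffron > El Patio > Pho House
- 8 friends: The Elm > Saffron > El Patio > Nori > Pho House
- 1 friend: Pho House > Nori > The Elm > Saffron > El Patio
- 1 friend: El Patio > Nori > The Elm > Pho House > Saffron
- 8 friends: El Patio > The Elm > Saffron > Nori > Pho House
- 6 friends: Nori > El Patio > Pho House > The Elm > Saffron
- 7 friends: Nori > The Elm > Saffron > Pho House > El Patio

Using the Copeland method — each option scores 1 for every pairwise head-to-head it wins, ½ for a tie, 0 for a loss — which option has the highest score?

Pho House: loses to El Patio, The Elm, Nori, and Saffron → score 0.
El Patio: beats Pho House and Nori; loses to The Elm and Saffron → score 2.
The Elm: beats Pho House, El Patio, Nori, and Saffron → score 4.
Nori: beats Pho House; loses to El Patio, The Elm, and Saffron → score 1.
Saffron: beats Pho House, El Patio, and Nori; loses to The Elm → score 3.
The Elm has the best pairwise record.

The Elm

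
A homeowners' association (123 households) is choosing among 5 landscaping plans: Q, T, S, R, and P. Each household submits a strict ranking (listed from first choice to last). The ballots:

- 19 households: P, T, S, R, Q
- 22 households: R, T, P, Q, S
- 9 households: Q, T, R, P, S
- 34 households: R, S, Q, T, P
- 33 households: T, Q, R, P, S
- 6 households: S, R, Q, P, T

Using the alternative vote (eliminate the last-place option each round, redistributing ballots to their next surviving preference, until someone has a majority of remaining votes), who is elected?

Round 1: Q 9, T 33, S 6, R 56, P 19. Eliminate S.
Round 2: Q 9, T 33, R 62, P 19. R has a majority.

R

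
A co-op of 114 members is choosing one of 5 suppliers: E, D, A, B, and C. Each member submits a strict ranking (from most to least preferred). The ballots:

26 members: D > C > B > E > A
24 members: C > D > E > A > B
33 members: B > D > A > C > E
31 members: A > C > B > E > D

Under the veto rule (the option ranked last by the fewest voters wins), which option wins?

Last-place votes: E 33, D 31, A 26, B 24, C 0.
C is ranked last by the fewest voters, so C wins.

C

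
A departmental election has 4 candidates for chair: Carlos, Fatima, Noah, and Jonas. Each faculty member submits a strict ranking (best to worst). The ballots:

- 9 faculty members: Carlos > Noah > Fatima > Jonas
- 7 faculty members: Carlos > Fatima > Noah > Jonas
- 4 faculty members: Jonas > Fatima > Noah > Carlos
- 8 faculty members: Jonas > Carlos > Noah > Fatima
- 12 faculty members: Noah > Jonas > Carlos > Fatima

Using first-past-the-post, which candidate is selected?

First-place votes: Carlos 16, Fatima 0, Noah 12, Jonas 12.
Carlos has the most first-place votes.

Carlos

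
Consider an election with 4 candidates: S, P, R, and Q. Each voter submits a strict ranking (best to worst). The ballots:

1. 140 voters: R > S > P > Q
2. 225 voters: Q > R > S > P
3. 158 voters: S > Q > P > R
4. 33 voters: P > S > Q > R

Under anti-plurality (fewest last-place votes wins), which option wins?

Last-place votes: S 0, P 225, R 191, Q 140.
S is ranked last by the fewest voters, so S wins.

S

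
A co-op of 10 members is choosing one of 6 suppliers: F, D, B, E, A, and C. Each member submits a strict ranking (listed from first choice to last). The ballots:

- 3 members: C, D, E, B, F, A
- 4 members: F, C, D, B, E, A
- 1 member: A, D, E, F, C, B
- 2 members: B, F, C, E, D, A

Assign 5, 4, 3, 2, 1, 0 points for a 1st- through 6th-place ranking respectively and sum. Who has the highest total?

F: 3·1 + 4·5 + 1·2 + 2·4 = 33
D: 3·4 + 4·3 + 1·4 + 2·1 = 30
B: 3·2 + 4·2 + 1·0 + 2·5 = 24
E: 3·3 + 4·1 + 1·3 + 2·2 = 20
A: 3·0 + 4·0 + 1·5 + 2·0 = 5
C: 3·5 + 4·4 + 1·1 + 2·3 = 38
C has the highest Borda score (38).

C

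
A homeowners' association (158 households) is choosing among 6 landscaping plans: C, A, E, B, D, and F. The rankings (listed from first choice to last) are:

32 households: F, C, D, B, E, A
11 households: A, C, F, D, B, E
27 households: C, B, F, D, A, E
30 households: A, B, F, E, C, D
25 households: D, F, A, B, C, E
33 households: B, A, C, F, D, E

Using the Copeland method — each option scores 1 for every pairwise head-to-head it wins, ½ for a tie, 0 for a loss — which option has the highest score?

C: beats E and D; loses to A, B, and F → score 2.
A: beats C and E; loses to B, D, and F → score 2.
E: loses to C, A, B, D, and F → score 0.
B: beats C, A, E, D, and F → score 5.
D: beats A and E; loses to C, B, and F → score 2.
F: beats C, A, E, and D; loses to B → score 4.
B has the best pairwise record.

B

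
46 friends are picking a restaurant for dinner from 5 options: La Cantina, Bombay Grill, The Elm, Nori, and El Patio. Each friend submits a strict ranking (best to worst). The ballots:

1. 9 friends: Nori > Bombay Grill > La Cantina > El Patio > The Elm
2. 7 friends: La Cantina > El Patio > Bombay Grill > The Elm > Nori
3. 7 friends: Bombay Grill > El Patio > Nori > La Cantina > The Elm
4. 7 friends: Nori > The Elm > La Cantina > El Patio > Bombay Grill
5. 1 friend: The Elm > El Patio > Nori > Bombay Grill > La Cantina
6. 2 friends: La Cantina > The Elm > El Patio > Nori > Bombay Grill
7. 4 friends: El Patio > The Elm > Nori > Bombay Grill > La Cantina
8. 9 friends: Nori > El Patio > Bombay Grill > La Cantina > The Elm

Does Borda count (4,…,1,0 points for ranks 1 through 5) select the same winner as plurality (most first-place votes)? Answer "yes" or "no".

yes

Borda — scores: La Cantina 84, Bombay Grill 92, The Elm 50, Nori 126, El Patio 108. Winner: Nori.
Plurality — first-place votes: La Cantina 9, Bombay Grill 7, The Elm 1, Nori 25, El Patio 4. Winner: Nori.
The two methods agree.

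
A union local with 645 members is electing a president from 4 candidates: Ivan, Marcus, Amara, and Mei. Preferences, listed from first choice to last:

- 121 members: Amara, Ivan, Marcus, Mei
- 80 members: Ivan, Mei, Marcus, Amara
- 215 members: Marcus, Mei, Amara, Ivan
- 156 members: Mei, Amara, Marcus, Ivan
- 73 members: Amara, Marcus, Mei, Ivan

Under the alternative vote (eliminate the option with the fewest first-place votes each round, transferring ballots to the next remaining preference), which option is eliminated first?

Round 1: Ivan 80, Marcus 215, Amara 194, Mei 156. Eliminate Ivan.

Ivan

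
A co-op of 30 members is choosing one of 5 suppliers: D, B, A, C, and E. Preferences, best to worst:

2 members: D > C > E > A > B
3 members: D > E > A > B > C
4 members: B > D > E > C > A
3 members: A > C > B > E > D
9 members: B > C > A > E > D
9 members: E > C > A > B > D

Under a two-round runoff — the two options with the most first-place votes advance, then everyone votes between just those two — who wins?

Round 1 first-place votes: D 5, B 13, A 3, C 0, E 9.
B and E advance.
Runoff: B is preferred to E by 16 voters; E by 14.
B wins the runoff.

B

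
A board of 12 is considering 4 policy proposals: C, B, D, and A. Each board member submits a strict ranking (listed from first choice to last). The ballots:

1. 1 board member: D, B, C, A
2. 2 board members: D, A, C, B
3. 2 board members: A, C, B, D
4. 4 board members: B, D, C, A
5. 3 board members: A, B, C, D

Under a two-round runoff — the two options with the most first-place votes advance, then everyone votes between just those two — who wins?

Round 1 first-place votes: C 0, B 4, D 3, A 5.
A and B advance.
Runoff: A is preferred to B by 7 voters; B by 5.
A wins the runoff.

A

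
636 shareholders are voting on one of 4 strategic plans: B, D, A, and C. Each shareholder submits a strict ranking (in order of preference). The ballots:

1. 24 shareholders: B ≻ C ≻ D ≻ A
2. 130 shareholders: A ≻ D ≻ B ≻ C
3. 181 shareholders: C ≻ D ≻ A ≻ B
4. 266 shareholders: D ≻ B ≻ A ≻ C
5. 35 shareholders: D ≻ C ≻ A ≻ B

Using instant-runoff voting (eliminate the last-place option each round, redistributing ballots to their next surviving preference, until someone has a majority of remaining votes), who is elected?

Round 1: B 24, D 301, A 130, C 181. Eliminate B.
Round 2: D 301, A 130, C 205. Eliminate A.
Round 3: D 431, C 205. D has a majority.

D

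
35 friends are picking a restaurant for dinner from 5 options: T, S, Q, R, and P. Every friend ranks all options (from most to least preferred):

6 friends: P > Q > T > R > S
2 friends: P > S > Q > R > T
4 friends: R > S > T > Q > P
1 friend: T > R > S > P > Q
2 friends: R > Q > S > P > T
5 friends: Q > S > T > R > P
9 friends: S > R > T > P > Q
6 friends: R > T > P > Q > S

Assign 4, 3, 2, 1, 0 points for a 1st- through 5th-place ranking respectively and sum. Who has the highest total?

T: 6·2 + 2·0 + 4·2 + 1·4 + 2·0 + 5·2 + 9·2 + 6·3 = 70
S: 6·0 + 2·3 + 4·3 + 1·2 + 2·2 + 5·3 + 9·4 + 6·0 = 75
Q: 6·3 + 2·2 + 4·1 + 1·0 + 2·3 + 5·4 + 9·0 + 6·1 = 58
R: 6·1 + 2·1 + 4·4 + 1·3 + 2·4 + 5·1 + 9·3 + 6·4 = 91
P: 6·4 + 2·4 + 4·0 + 1·1 + 2·1 + 5·0 + 9·1 + 6·2 = 56
R has the highest Borda score (91).

R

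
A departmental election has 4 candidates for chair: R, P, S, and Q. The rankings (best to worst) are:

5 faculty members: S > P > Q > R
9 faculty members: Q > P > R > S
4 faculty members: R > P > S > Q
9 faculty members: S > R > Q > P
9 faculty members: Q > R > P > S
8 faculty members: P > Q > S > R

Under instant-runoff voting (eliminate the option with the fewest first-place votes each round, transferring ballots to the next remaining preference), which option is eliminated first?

R

Round 1: R 4, P 8, S 14, Q 18. Eliminate R.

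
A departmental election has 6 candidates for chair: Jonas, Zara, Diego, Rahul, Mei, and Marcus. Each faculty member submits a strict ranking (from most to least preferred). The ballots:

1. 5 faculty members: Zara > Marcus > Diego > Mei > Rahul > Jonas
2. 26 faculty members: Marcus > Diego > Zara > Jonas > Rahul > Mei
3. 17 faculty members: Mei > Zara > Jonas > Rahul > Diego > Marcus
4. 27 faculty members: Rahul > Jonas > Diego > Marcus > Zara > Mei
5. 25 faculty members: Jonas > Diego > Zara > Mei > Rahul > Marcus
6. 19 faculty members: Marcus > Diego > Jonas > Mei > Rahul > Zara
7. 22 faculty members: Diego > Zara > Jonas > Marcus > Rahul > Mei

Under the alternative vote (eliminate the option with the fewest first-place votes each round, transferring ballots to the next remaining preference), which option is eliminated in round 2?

Round 1: Jonas 25, Zara 5, Diego 22, Rahul 27, Mei 17, Marcus 45. Eliminate Zara.
Round 2: Jonas 25, Diego 22, Rahul 27, Mei 17, Marcus 50. Eliminate Mei.

Mei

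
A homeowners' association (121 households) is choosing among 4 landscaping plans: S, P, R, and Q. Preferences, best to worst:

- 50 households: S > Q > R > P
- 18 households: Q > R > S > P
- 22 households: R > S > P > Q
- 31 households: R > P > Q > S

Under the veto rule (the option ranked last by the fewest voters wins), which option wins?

Last-place votes: S 31, P 68, R 0, Q 22.
R is ranked last by the fewest voters, so R wins.

R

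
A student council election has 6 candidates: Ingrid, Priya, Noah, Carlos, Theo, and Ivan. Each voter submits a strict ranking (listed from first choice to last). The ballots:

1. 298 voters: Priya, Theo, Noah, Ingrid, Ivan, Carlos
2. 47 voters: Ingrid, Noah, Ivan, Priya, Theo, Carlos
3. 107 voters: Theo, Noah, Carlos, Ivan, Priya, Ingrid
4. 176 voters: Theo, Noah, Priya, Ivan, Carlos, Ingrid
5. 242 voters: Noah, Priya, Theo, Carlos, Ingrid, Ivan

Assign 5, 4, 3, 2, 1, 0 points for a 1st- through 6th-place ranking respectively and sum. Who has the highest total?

Noah

Ingrid: 298·2 + 47·5 + 107·0 + 176·0 + 242·1 = 1073
Priya: 298·5 + 47·2 + 107·1 + 176·3 + 242·4 = 3187
Noah: 298·3 + 47·4 + 107·4 + 176·4 + 242·5 = 3424
Carlos: 298·0 + 47·0 + 107·3 + 176·1 + 242·2 = 981
Theo: 298·4 + 47·1 + 107·5 + 176·5 + 242·3 = 3380
Ivan: 298·1 + 47·3 + 107·2 + 176·2 + 242·0 = 1005
Noah has the highest Borda score (3424).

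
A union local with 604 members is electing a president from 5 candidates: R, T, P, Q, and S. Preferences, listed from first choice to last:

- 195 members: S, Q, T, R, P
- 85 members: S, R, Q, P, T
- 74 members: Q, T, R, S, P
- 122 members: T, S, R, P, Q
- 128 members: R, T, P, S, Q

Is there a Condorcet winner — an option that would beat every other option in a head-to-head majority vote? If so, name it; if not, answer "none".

none

Checking pairwise contests:
T beats R 391–213.
Q beats T 354–250.
R beats P 604–0.
R beats Q 335–269.
T beats S 324–280.
Every option loses at least one head-to-head, so there is no Condorcet winner.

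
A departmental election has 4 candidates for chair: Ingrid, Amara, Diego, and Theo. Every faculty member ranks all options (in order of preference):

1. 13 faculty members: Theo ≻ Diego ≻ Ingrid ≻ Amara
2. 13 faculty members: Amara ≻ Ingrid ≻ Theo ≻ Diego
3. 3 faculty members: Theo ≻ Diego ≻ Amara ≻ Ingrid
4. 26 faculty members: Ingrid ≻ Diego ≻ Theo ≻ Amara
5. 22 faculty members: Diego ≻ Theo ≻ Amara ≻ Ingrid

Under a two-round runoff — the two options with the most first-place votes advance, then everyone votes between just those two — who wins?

Round 1 first-place votes: Ingrid 26, Amara 13, Diego 22, Theo 16.
Ingrid and Diego advance.
Runoff: Ingrid is preferred to Diego by 39 voters; Diego by 38.
Ingrid wins the runoff.

Ingrid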